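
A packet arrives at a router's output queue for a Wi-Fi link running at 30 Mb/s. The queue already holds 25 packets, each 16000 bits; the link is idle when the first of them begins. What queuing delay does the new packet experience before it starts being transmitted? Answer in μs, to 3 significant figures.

Each queued packet: L/R = 16000/30000000 = 533.333 μs.
25 queued → 13333.3 μs.
Queuing delay = 13300 μs.

13300 μs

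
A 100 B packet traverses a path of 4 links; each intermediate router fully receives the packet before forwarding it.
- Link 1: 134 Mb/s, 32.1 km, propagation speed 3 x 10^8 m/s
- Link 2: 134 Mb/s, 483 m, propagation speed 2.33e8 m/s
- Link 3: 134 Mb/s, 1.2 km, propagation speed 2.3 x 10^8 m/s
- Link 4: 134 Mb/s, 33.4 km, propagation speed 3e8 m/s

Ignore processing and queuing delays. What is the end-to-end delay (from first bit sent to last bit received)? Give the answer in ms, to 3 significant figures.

L = 100 × 8 = 800 bits.
Transmission delay per hop = L/R = 800/134000000 = 0.00597015 ms; 4 hops → 0.0238806 ms.
Propagation delays (d/s per hop): 0.107, 0.00207296, 0.00521739, 0.111333 ms; sum = 0.225624 ms.
End-to-end = 0.250 ms.

0.250 ms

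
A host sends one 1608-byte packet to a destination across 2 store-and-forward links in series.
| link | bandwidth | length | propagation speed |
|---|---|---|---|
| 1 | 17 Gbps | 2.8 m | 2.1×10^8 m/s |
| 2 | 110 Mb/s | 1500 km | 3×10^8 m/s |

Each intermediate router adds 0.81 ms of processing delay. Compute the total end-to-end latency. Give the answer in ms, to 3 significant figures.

L = 1608 × 8 = 12864 bits.
Transmission delays (L/R per hop): 0.000756706, 0.116945 ms; sum = 0.117702 ms.
Propagation delays (d/s per hop): 1.33333e-05, 5 ms; sum = 5.00001 ms.
Processing at 1 router(s): 1 × 0.81 ms = 0.81 ms.
End-to-end = 5.93 ms.

5.93 ms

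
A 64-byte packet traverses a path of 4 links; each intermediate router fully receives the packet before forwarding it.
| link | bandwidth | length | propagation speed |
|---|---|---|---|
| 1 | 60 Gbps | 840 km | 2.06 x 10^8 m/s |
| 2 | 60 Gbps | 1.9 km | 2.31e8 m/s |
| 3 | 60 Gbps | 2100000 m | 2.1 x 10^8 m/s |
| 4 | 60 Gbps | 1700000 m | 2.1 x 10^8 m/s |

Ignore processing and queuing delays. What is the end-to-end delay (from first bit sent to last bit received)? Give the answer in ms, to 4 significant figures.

22.18 ms

L = 64 × 8 = 512 bits.
Transmission delay per hop = L/R = 512/60000000000 = 8.53333e-06 ms; 4 hops → 3.41333e-05 ms.
Propagation delays (d/s per hop): 4.07767, 0.00822511, 10, 8.09524 ms; sum = 22.1811 ms.
End-to-end = 22.18 ms.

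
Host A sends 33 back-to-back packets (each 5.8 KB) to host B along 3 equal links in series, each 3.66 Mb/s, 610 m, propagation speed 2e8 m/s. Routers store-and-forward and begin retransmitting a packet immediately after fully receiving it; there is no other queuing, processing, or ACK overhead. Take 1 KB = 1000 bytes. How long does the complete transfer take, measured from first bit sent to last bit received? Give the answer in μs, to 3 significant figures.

444000 μs

Per-hop transmission t_tx = L/R = 46400/3660000 = 12677.6 μs.
Per-hop propagation t_prop = 610/200000000 = 3.05 μs.
Pipeline fill: first packet needs 3·t_tx to clear all hops; remaining 32 packets each add one t_tx.
Total = (3+33-1)·t_tx + 3·t_prop = 35·12677.6 + 3·3.05 = 444000 μs.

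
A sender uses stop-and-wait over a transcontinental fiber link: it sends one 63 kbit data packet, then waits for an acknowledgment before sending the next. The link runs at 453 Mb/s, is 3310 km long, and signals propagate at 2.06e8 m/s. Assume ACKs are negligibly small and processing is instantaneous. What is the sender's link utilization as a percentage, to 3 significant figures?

t_tx = L/R = 63000/453000000 = 0.000139073 s.
t_prop = 3310000/206000000 = 0.016068 s; RTT = 0.0321359 s.
Cycle = t_tx + RTT = 0.032275 s.
Utilization = t_tx / cycle = 0.000139073/0.032275 = 0.431 %.

0.431 %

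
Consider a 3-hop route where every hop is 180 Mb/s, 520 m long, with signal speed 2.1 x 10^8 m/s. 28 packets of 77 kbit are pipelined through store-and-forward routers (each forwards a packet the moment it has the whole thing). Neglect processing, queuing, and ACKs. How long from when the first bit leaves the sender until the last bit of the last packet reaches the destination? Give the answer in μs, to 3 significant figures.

Per-hop transmission t_tx = L/R = 77000/180000000 = 427.778 μs.
Per-hop propagation t_prop = 520/210000000 = 2.47619 μs.
Pipeline fill: first packet needs 3·t_tx to clear all hops; remaining 27 packets each add one t_tx.
Total = (3+28-1)·t_tx + 3·t_prop = 30·427.778 + 3·2.47619 = 12800 μs.

12800 μs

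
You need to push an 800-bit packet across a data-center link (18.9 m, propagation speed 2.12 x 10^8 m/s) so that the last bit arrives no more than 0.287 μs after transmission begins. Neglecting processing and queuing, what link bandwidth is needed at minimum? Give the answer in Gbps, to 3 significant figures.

Propagation delay = 18.9 / 212000000 = 0.0891509 μs.
Transmission budget = 0.287 − 0.0891509 = 0.197849 μs.
R ≥ L / t_tx = 800 bits / 1.97849e-07 s = 4.04 Gbps.

4.04 Gbps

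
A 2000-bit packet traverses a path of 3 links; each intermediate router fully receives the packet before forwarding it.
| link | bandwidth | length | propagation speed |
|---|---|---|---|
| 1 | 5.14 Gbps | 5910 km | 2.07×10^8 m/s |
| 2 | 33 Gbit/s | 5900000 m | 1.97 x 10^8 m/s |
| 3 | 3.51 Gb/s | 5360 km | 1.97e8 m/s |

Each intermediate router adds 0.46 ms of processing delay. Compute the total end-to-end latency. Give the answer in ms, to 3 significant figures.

86.6 ms

Transmission delays (L/R per hop): 0.000389105, 6.06061e-05, 0.000569801 ms; sum = 0.00101951 ms.
Propagation delays (d/s per hop): 28.5507, 29.9492, 27.2081 ms; sum = 85.7081 ms.
Processing at 2 router(s): 2 × 0.46 ms = 0.92 ms.
End-to-end = 86.6 ms.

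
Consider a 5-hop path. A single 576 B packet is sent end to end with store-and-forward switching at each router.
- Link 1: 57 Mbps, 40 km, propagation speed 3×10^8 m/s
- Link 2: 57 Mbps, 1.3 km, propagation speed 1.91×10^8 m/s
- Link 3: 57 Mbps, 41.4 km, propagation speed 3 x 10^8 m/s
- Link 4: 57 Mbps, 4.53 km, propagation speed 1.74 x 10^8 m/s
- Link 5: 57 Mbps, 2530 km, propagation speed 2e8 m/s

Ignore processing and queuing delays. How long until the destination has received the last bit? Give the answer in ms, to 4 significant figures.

13.36 ms

L = 576 × 8 = 4608 bits.
Transmission delay per hop = L/R = 4608/57000000 = 0.0808421 ms; 5 hops → 0.404211 ms.
Propagation delays (d/s per hop): 0.133333, 0.00680628, 0.138, 0.0260345, 12.65 ms; sum = 12.9542 ms.
End-to-end = 13.36 ms.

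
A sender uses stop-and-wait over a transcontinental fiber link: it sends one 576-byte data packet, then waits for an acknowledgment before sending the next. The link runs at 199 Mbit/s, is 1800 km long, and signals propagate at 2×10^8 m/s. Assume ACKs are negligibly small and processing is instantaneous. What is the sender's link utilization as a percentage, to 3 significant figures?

t_tx = L/R = 4608/199000000 = 2.31558e-05 s.
t_prop = 1800000/200000000 = 0.009 s; RTT = 0.018 s.
Cycle = t_tx + RTT = 0.0180232 s.
Utilization = t_tx / cycle = 2.31558e-05/0.0180232 = 0.128 %.

0.128 %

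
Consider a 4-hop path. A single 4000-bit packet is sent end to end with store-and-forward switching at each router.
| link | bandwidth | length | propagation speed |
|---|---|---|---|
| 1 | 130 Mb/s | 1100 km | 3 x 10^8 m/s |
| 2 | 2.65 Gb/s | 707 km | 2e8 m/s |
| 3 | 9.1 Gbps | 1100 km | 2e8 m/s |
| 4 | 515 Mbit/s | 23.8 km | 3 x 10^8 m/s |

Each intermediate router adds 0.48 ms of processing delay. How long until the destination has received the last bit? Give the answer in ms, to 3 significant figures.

14.3 ms

Transmission delays (L/R per hop): 0.0307692, 0.00150943, 0.00043956, 0.00776699 ms; sum = 0.0404852 ms.
Propagation delays (d/s per hop): 3.66667, 3.535, 5.5, 0.0793333 ms; sum = 12.781 ms.
Processing at 3 router(s): 3 × 0.48 ms = 1.44 ms.
End-to-end = 14.3 ms.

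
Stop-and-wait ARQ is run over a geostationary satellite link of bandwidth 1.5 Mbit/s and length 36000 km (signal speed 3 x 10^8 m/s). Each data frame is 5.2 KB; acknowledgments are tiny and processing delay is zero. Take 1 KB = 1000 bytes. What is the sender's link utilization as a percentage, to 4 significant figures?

t_tx = L/R = 41600/1500000 = 0.0277333 s.
t_prop = 36000000/300000000 = 0.12 s; RTT = 0.24 s.
Cycle = t_tx + RTT = 0.267733 s.
Utilization = t_tx / cycle = 0.0277333/0.267733 = 10.36 %.

10.36 %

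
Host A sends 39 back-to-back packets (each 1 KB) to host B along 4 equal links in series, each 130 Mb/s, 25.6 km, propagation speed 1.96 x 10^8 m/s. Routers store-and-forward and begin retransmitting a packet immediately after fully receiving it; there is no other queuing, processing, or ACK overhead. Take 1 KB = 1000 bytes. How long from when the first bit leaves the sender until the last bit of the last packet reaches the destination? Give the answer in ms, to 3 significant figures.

Per-hop transmission t_tx = L/R = 8000/130000000 = 0.0615385 ms.
Per-hop propagation t_prop = 25600/196000000 = 0.130612 ms.
Pipeline fill: first packet needs 4·t_tx to clear all hops; remaining 38 packets each add one t_tx.
Total = (4+39-1)·t_tx + 4·t_prop = 42·0.0615385 + 4·0.130612 = 3.11 ms.

3.11 ms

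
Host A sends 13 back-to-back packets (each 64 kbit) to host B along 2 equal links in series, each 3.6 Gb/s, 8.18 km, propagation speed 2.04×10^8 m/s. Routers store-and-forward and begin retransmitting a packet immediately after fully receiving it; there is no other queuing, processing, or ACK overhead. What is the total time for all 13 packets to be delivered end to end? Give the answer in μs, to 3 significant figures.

Per-hop transmission t_tx = L/R = 64000/3600000000 = 17.7778 μs.
Per-hop propagation t_prop = 8180/204000000 = 40.098 μs.
Pipeline fill: first packet needs 2·t_tx to clear all hops; remaining 12 packets each add one t_tx.
Total = (2+13-1)·t_tx + 2·t_prop = 14·17.7778 + 2·40.098 = 329 μs.

329 μs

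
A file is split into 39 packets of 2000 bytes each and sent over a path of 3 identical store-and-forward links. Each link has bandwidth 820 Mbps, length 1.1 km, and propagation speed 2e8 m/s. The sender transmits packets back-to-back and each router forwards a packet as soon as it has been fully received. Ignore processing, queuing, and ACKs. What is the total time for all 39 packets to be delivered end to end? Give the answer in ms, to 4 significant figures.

Per-hop transmission t_tx = L/R = 16000/820000000 = 0.0195122 ms.
Per-hop propagation t_prop = 1100/200000000 = 0.0055 ms.
Pipeline fill: first packet needs 3·t_tx to clear all hops; remaining 38 packets each add one t_tx.
Total = (3+39-1)·t_tx + 3·t_prop = 41·0.0195122 + 3·0.0055 = 0.8165 ms.

0.8165 ms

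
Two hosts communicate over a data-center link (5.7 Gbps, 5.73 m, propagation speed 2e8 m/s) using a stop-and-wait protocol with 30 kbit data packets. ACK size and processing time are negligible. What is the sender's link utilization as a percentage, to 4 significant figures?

98.92 %

t_tx = L/R = 30000/5700000000 = 5.26316e-06 s.
t_prop = 5.73/200000000 = 2.865e-08 s; RTT = 5.73e-08 s.
Cycle = t_tx + RTT = 5.32046e-06 s.
Utilization = t_tx / cycle = 5.26316e-06/5.32046e-06 = 98.92 %.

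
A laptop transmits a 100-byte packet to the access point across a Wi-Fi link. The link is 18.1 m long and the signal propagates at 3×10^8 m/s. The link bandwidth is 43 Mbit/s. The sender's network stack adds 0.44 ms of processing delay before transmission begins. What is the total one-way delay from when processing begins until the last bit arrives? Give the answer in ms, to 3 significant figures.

L = 100 × 8 = 800 bits.
Transmission delay = L/R = 800 / 43000000 = 0.0186047 ms.
Propagation delay = d/s = 18.1 m / 300000000 m/s = 6.03333e-05 ms.
Plus processing delay 0.44 ms = 0.44 ms.
Total = 0.459 ms.

0.459 ms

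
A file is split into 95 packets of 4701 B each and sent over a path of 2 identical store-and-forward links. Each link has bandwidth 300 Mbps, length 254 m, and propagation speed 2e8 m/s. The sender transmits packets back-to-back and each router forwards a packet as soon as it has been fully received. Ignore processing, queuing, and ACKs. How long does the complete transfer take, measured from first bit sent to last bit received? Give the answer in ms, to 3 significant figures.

Per-hop transmission t_tx = L/R = 37608/300000000 = 0.12536 ms.
Per-hop propagation t_prop = 254/200000000 = 0.00127 ms.
Pipeline fill: first packet needs 2·t_tx to clear all hops; remaining 94 packets each add one t_tx.
Total = (2+95-1)·t_tx + 2·t_prop = 96·0.12536 + 2·0.00127 = 12.0 ms.

12.0 ms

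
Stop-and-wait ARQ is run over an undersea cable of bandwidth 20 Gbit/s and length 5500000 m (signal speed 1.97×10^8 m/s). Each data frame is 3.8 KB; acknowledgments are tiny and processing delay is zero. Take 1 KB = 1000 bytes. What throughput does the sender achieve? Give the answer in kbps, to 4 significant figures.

t_tx = L/R = 30400/20000000000 = 1.52e-06 s.
t_prop = 5500000/197000000 = 0.0279188 s; RTT = 0.0558376 s.
Cycle = t_tx + RTT = 0.0558391 s.
Throughput = L / cycle = 30400 / 0.0558391 = 544.4 kbps.

544.4 kbps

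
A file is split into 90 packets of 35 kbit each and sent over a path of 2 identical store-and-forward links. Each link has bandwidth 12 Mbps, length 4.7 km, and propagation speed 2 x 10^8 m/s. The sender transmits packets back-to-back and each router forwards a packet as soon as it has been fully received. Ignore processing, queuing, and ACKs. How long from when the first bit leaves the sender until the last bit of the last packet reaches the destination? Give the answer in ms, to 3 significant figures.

265 ms

Per-hop transmission t_tx = L/R = 35000/12000000 = 2.91667 ms.
Per-hop propagation t_prop = 4700/200000000 = 0.0235 ms.
Pipeline fill: first packet needs 2·t_tx to clear all hops; remaining 89 packets each add one t_tx.
Total = (2+90-1)·t_tx + 2·t_prop = 91·2.91667 + 2·0.0235 = 265 ms.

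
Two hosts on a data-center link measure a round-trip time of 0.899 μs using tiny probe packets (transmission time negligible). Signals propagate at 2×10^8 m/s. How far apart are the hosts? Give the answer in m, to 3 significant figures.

One-way propagation = RTT/2 = 0.4495 μs.
d = s × t = 200000000 × 4.495e-07 = 89.9 m.

89.9 m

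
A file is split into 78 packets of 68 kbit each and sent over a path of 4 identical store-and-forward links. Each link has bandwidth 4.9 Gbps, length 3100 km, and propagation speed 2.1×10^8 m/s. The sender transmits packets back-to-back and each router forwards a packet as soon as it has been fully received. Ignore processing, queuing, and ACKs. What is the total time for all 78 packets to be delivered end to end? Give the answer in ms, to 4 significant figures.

60.17 ms

Per-hop transmission t_tx = L/R = 68000/4900000000 = 0.0138776 ms.
Per-hop propagation t_prop = 3100000/210000000 = 14.7619 ms.
Pipeline fill: first packet needs 4·t_tx to clear all hops; remaining 77 packets each add one t_tx.
Total = (4+78-1)·t_tx + 4·t_prop = 81·0.0138776 + 4·14.7619 = 60.17 ms.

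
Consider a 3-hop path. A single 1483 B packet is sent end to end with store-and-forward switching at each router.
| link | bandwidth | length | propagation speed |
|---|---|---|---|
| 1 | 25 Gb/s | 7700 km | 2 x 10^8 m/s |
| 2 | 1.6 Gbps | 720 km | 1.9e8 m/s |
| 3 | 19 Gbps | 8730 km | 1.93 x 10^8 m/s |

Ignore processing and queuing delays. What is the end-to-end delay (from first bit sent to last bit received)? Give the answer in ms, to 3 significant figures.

L = 1483 × 8 = 11864 bits.
Transmission delays (L/R per hop): 0.00047456, 0.007415, 0.000624421 ms; sum = 0.00851398 ms.
Propagation delays (d/s per hop): 38.5, 3.78947, 45.2332 ms; sum = 87.5226 ms.
End-to-end = 87.5 ms.

87.5 ms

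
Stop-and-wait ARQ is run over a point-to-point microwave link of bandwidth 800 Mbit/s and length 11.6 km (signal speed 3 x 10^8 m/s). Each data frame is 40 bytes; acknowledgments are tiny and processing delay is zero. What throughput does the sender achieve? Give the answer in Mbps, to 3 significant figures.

t_tx = L/R = 320/800000000 = 4e-07 s.
t_prop = 11600/300000000 = 3.86667e-05 s; RTT = 7.73333e-05 s.
Cycle = t_tx + RTT = 7.77333e-05 s.
Throughput = L / cycle = 320 / 7.77333e-05 = 4.12 Mbps.

4.12 Mbps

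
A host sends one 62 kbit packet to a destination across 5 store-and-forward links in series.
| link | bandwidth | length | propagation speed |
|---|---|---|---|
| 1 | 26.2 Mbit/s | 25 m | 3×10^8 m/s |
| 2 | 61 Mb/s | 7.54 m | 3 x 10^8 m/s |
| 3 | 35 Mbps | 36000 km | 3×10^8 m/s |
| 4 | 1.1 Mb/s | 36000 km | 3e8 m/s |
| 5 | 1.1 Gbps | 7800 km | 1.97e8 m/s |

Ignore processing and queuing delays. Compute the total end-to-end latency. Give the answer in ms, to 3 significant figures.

L = 62000 bits.
Transmission delays (L/R per hop): 2.36641, 1.01639, 1.77143, 56.3636, 0.0563636 ms; sum = 61.5742 ms.
Propagation delays (d/s per hop): 8.33333e-05, 2.51333e-05, 120, 120, 39.5939 ms; sum = 279.594 ms.
End-to-end = 341 ms.

341 ms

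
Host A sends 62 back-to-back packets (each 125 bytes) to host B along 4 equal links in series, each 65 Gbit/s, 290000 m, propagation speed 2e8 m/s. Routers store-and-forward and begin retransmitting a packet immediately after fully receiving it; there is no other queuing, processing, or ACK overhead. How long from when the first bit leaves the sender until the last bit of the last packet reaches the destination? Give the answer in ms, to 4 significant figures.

5.801 ms

Per-hop transmission t_tx = L/R = 1000/65000000000 = 1.53846e-05 ms.
Per-hop propagation t_prop = 290000/200000000 = 1.45 ms.
Pipeline fill: first packet needs 4·t_tx to clear all hops; remaining 61 packets each add one t_tx.
Total = (4+62-1)·t_tx + 4·t_prop = 65·1.53846e-05 + 4·1.45 = 5.801 ms.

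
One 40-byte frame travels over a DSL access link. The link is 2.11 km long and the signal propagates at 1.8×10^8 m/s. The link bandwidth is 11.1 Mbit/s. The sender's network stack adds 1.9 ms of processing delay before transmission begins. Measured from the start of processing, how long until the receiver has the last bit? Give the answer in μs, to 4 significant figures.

1941 μs

L = 40 × 8 = 320 bits.
Transmission delay = L/R = 320 / 11100000 = 28.8288 μs.
Propagation delay = d/s = 2110 m / 180000000 m/s = 11.7222 μs.
Plus processing delay 1.9 ms = 1900 μs.
Total = 1941 μs.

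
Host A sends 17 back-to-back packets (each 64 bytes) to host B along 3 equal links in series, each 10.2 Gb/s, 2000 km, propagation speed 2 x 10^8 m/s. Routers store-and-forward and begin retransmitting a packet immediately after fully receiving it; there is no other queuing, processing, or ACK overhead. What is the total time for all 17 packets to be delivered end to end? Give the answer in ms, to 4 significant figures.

30.00 ms

Per-hop transmission t_tx = L/R = 512/10200000000 = 5.01961e-05 ms.
Per-hop propagation t_prop = 2000000/200000000 = 10 ms.
Pipeline fill: first packet needs 3·t_tx to clear all hops; remaining 16 packets each add one t_tx.
Total = (3+17-1)·t_tx + 3·t_prop = 19·5.01961e-05 + 3·10 = 30.00 ms.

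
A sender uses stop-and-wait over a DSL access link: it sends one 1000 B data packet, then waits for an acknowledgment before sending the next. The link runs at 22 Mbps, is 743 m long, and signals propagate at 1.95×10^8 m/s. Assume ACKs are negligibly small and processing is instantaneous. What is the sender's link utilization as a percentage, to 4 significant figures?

97.95 %

t_tx = L/R = 8000/22000000 = 0.000363636 s.
t_prop = 743/195000000 = 3.81026e-06 s; RTT = 7.62051e-06 s.
Cycle = t_tx + RTT = 0.000371257 s.
Utilization = t_tx / cycle = 0.000363636/0.000371257 = 97.95 %.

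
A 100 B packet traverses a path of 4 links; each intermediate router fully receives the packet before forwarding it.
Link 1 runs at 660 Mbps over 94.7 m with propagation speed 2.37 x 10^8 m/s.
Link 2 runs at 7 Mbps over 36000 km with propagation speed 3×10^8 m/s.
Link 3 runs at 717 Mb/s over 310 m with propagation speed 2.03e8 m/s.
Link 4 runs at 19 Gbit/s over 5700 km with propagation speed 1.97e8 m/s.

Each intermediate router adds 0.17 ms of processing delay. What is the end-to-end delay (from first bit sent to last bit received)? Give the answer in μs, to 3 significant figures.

L = 100 × 8 = 800 bits.
Transmission delays (L/R per hop): 1.21212, 114.286, 1.11576, 0.0421053 μs; sum = 116.656 μs.
Propagation delays (d/s per hop): 0.399578, 120000, 1.52709, 28934 μs; sum = 148936 μs.
Processing at 3 router(s): 3 × 0.17 ms = 510 μs.
End-to-end = 150000 μs.

150000 μs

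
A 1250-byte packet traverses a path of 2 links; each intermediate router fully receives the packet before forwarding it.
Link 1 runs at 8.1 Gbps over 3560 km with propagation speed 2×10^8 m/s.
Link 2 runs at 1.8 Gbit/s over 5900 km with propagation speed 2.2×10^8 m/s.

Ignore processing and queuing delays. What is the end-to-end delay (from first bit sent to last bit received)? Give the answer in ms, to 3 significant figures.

44.6 ms

L = 1250 × 8 = 10000 bits.
Transmission delays (L/R per hop): 0.00123457, 0.00555556 ms; sum = 0.00679012 ms.
Propagation delays (d/s per hop): 17.8, 26.8182 ms; sum = 44.6182 ms.
End-to-end = 44.6 ms.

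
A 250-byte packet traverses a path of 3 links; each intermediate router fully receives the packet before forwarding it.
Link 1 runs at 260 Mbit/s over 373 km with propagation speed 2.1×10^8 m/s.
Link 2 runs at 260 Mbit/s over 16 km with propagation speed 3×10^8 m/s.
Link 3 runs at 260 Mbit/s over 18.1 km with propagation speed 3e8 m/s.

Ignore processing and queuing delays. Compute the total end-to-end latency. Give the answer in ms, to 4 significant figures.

L = 250 × 8 = 2000 bits.
Transmission delay per hop = L/R = 2000/260000000 = 0.00769231 ms; 3 hops → 0.0230769 ms.
Propagation delays (d/s per hop): 1.77619, 0.0533333, 0.0603333 ms; sum = 1.88986 ms.
End-to-end = 1.913 ms.

1.913 ms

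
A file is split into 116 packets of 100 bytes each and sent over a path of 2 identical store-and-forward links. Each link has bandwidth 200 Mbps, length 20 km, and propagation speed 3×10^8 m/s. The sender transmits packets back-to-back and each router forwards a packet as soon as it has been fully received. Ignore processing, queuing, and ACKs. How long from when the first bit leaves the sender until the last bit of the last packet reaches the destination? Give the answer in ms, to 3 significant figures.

0.601 ms

Per-hop transmission t_tx = L/R = 800/200000000 = 0.004 ms.
Per-hop propagation t_prop = 20000/300000000 = 0.0666667 ms.
Pipeline fill: first packet needs 2·t_tx to clear all hops; remaining 115 packets each add one t_tx.
Total = (2+116-1)·t_tx + 2·t_prop = 117·0.004 + 2·0.0666667 = 0.601 ms.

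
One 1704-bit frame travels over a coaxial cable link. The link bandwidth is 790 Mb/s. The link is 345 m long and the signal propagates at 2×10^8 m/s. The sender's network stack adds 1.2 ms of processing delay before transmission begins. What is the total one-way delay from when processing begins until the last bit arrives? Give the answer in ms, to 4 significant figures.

Transmission delay = L/R = 1704 / 790000000 = 0.00215696 ms.
Propagation delay = d/s = 345 m / 200000000 m/s = 0.001725 ms.
Plus processing delay 1.2 ms = 1.2 ms.
Total = 1.204 ms.

1.204 ms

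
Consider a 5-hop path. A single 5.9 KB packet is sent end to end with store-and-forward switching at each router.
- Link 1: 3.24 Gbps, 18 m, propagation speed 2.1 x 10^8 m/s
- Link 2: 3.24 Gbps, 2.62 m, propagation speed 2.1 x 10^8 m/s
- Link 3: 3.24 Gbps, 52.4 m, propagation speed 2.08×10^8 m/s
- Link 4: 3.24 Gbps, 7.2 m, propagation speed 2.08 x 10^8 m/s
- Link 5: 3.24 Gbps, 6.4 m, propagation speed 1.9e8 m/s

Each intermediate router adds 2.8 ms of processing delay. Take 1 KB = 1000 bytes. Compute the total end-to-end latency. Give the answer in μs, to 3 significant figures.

L = 47200 bits.
Transmission delay per hop = L/R = 47200/3240000000 = 14.5679 μs; 5 hops → 72.8395 μs.
Propagation delays (d/s per hop): 0.0857143, 0.0124762, 0.251923, 0.0346154, 0.0336842 μs; sum = 0.418413 μs.
Processing at 4 router(s): 4 × 2.8 ms = 11200 μs.
End-to-end = 11300 μs.

11300 μs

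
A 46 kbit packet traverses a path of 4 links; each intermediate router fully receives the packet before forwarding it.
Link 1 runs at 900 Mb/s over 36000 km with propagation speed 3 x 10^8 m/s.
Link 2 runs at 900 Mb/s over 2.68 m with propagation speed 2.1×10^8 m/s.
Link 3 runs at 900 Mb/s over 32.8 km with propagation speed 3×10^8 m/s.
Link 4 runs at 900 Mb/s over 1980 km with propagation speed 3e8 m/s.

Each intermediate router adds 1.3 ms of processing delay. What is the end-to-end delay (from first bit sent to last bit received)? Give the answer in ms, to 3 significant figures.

131 ms

L = 46000 bits.
Transmission delay per hop = L/R = 46000/900000000 = 0.0511111 ms; 4 hops → 0.204444 ms.
Propagation delays (d/s per hop): 120, 1.27619e-05, 0.109333, 6.6 ms; sum = 126.709 ms.
Processing at 3 router(s): 3 × 1.3 ms = 3.9 ms.
End-to-end = 131 ms.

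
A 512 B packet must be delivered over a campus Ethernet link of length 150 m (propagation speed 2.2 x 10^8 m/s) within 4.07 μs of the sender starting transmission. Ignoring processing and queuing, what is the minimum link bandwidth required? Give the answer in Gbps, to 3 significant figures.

L = 4096 bits.
Propagation delay = 150 / 2.2e+08 = 0.681818 μs.
Transmission budget = 4.07 − 0.681818 = 3.38818 μs.
R ≥ L / t_tx = 4096 bits / 3.38818e-06 s = 1.21 Gbps.

1.21 Gbps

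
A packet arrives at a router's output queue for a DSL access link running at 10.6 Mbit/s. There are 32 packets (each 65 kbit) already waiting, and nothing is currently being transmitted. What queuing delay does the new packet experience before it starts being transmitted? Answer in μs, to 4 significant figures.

Each queued packet: L/R = 65000/10600000 = 6132.08 μs.
32 queued → 196226 μs.
Queuing delay = 196200 μs.

196200 μs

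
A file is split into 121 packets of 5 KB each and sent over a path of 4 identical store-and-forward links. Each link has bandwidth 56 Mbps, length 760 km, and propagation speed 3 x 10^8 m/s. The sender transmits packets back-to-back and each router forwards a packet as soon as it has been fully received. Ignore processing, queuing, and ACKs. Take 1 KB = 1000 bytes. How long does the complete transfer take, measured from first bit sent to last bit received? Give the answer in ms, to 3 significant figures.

Per-hop transmission t_tx = L/R = 40000/56000000 = 0.714286 ms.
Per-hop propagation t_prop = 760000/300000000 = 2.53333 ms.
Pipeline fill: first packet needs 4·t_tx to clear all hops; remaining 120 packets each add one t_tx.
Total = (4+121-1)·t_tx + 4·t_prop = 124·0.714286 + 4·2.53333 = 98.7 ms.

98.7 ms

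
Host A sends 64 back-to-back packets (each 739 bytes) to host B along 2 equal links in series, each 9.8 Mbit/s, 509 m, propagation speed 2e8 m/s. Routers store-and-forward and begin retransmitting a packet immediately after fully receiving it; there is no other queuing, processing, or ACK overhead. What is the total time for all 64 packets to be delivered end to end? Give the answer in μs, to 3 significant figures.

39200 μs

Per-hop transmission t_tx = L/R = 5912/9800000 = 603.265 μs.
Per-hop propagation t_prop = 509/200000000 = 2.545 μs.
Pipeline fill: first packet needs 2·t_tx to clear all hops; remaining 63 packets each add one t_tx.
Total = (2+64-1)·t_tx + 2·t_prop = 65·603.265 + 2·2.545 = 39200 μs.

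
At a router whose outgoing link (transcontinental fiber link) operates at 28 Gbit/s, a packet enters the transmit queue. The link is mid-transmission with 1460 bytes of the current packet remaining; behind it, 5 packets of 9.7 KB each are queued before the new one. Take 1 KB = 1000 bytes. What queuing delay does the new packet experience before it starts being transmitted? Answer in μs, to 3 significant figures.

14.3 μs

Each queued packet: L/R = 77600/28000000000 = 2.77143 μs.
5 queued → 13.8571 μs.
Plus remaining 11680 bits of current packet: 0.417143 μs.
Queuing delay = 14.3 μs.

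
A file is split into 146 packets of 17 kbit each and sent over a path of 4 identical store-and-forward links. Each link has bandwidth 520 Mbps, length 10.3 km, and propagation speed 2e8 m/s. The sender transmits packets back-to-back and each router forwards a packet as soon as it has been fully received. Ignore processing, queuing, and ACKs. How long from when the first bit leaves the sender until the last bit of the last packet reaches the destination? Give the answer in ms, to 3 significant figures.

Per-hop transmission t_tx = L/R = 17000/520000000 = 0.0326923 ms.
Per-hop propagation t_prop = 10300/200000000 = 0.0515 ms.
Pipeline fill: first packet needs 4·t_tx to clear all hops; remaining 145 packets each add one t_tx.
Total = (4+146-1)·t_tx + 4·t_prop = 149·0.0326923 + 4·0.0515 = 5.08 ms.

5.08 ms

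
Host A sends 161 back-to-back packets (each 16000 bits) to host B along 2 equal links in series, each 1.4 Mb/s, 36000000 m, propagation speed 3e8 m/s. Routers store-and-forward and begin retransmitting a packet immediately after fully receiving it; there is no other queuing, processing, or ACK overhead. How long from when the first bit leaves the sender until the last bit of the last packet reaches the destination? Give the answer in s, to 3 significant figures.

Per-hop transmission t_tx = L/R = 16000/1400000 = 0.0114286 s.
Per-hop propagation t_prop = 36000000/300000000 = 0.12 s.
Pipeline fill: first packet needs 2·t_tx to clear all hops; remaining 160 packets each add one t_tx.
Total = (2+161-1)·t_tx + 2·t_prop = 162·0.0114286 + 2·0.12 = 2.09 s.

2.09 s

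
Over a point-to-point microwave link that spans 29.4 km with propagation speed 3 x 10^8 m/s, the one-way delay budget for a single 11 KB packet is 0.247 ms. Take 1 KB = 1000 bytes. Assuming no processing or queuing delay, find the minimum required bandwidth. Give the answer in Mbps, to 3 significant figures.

591 Mbps

L = 88000 bits.
Propagation delay = 29400 / 300000000 = 0.098 ms.
Transmission budget = 0.247 − 0.098 = 0.149 ms.
R ≥ L / t_tx = 88000 bits / 0.000149 s = 591 Mbps.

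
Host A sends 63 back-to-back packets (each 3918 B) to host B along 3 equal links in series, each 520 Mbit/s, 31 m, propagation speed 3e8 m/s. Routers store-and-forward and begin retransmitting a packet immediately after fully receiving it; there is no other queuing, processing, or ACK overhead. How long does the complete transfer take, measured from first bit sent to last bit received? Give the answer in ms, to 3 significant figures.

3.92 ms

Per-hop transmission t_tx = L/R = 31344/520000000 = 0.0602769 ms.
Per-hop propagation t_prop = 31/300000000 = 0.000103333 ms.
Pipeline fill: first packet needs 3·t_tx to clear all hops; remaining 62 packets each add one t_tx.
Total = (3+63-1)·t_tx + 3·t_prop = 65·0.0602769 + 3·0.000103333 = 3.92 ms.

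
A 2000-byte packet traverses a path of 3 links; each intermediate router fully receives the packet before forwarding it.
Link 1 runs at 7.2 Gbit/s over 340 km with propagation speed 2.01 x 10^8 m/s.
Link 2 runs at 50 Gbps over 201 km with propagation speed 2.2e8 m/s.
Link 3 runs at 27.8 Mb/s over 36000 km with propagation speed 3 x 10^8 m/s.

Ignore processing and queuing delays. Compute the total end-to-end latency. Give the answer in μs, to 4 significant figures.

L = 2000 × 8 = 16000 bits.
Transmission delays (L/R per hop): 2.22222, 0.32, 575.54 μs; sum = 578.082 μs.
Propagation delays (d/s per hop): 1691.54, 913.636, 120000 μs; sum = 122605 μs.
End-to-end = 123200 μs.

123200 μs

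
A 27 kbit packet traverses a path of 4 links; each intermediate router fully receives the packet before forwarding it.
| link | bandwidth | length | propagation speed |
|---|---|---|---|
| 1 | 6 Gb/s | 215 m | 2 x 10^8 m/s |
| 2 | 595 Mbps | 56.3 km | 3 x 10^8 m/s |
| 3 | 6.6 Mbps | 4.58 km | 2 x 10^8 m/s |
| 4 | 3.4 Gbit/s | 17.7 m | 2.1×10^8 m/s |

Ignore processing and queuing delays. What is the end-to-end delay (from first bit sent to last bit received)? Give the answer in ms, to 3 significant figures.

L = 27000 bits.
Transmission delays (L/R per hop): 0.0045, 0.0453782, 4.09091, 0.00794118 ms; sum = 4.14873 ms.
Propagation delays (d/s per hop): 0.001075, 0.187667, 0.0229, 8.42857e-05 ms; sum = 0.211726 ms.
End-to-end = 4.36 ms.

4.36 ms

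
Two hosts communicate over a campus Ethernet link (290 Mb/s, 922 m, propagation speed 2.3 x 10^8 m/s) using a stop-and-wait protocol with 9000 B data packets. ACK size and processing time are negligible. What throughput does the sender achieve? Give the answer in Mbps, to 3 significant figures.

t_tx = L/R = 72000/290000000 = 0.000248276 s.
t_prop = 922/2.3e+08 = 4.0087e-06 s; RTT = 8.01739e-06 s.
Cycle = t_tx + RTT = 0.000256293 s.
Throughput = L / cycle = 72000 / 0.000256293 = 281 Mbps.

281 Mbps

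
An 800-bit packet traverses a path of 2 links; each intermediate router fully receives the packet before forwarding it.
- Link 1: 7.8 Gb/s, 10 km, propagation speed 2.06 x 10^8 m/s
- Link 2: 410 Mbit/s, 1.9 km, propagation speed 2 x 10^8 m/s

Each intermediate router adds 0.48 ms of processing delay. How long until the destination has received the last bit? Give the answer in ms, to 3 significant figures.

Transmission delays (L/R per hop): 0.000102564, 0.00195122 ms; sum = 0.00205378 ms.
Propagation delays (d/s per hop): 0.0485437, 0.0095 ms; sum = 0.0580437 ms.
Processing at 1 router(s): 1 × 0.48 ms = 0.48 ms.
End-to-end = 0.540 ms.

0.540 ms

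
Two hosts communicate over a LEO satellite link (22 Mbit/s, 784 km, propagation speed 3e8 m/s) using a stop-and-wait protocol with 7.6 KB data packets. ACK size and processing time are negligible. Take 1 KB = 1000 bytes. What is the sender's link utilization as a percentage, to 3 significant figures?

34.6 %

t_tx = L/R = 60800/22000000 = 0.00276364 s.
t_prop = 784000/300000000 = 0.00261333 s; RTT = 0.00522667 s.
Cycle = t_tx + RTT = 0.0079903 s.
Utilization = t_tx / cycle = 0.00276364/0.0079903 = 34.6 %.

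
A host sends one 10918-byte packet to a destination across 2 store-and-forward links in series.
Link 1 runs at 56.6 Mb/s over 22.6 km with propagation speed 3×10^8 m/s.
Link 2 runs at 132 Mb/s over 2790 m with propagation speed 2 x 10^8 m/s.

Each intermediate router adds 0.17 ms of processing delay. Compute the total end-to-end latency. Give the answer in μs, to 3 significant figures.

L = 10918 × 8 = 87344 bits.
Transmission delays (L/R per hop): 1543.18, 661.697 μs; sum = 2204.88 μs.
Propagation delays (d/s per hop): 75.3333, 13.95 μs; sum = 89.2833 μs.
Processing at 1 router(s): 1 × 0.17 ms = 170 μs.
End-to-end = 2460 μs.

2460 μs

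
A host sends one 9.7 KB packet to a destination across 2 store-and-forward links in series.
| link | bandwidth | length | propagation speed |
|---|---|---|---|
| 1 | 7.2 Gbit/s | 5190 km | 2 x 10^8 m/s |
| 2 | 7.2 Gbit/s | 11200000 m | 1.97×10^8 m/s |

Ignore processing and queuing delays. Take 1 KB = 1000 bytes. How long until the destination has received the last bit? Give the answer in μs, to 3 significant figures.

82800 μs

L = 77600 bits.
Transmission delay per hop = L/R = 77600/7200000000 = 10.7778 μs; 2 hops → 21.5556 μs.
Propagation delays (d/s per hop): 25950, 56852.8 μs; sum = 82802.8 μs.
End-to-end = 82800 μs.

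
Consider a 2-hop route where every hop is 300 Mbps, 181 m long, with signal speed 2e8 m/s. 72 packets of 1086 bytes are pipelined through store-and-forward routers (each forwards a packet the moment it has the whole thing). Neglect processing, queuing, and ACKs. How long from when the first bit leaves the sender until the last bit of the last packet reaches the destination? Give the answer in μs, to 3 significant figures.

Per-hop transmission t_tx = L/R = 8688/300000000 = 28.96 μs.
Per-hop propagation t_prop = 181/200000000 = 0.905 μs.
Pipeline fill: first packet needs 2·t_tx to clear all hops; remaining 71 packets each add one t_tx.
Total = (2+72-1)·t_tx + 2·t_prop = 73·28.96 + 2·0.905 = 2120 μs.

2120 μs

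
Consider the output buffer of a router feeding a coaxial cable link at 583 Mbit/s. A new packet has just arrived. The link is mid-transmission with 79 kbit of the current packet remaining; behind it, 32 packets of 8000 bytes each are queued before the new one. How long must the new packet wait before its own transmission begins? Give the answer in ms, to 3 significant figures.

3.65 ms

Each queued packet: L/R = 64000/583000000 = 0.109777 ms.
32 queued → 3.51286 ms.
Plus remaining 79000 bits of current packet: 0.135506 ms.
Queuing delay = 3.65 ms.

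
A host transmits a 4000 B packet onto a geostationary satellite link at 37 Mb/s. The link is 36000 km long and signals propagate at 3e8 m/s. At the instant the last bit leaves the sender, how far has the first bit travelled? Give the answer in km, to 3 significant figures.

t_tx = L/R = 32000/37000000 = 0.000864865 s.
Distance = s × t_tx = 300000000 × 0.000864865 = 259 km.

259 km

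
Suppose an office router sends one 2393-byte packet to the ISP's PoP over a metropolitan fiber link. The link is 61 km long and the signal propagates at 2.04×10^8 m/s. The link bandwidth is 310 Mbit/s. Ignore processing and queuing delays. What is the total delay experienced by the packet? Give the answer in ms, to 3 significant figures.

L = 2393 × 8 = 19144 bits.
Transmission delay = L/R = 19144 / 310000000 = 0.0617548 ms.
Propagation delay = d/s = 61000 m / 204000000 m/s = 0.29902 ms.
Total = 0.361 ms.

0.361 ms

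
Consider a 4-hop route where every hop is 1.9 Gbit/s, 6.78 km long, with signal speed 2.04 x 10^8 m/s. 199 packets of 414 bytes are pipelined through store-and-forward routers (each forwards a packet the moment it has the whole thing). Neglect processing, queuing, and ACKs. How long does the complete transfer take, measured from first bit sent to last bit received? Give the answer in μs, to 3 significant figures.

485 μs

Per-hop transmission t_tx = L/R = 3312/1900000000 = 1.74316 μs.
Per-hop propagation t_prop = 6780/204000000 = 33.2353 μs.
Pipeline fill: first packet needs 4·t_tx to clear all hops; remaining 198 packets each add one t_tx.
Total = (4+199-1)·t_tx + 4·t_prop = 202·1.74316 + 4·33.2353 = 485 μs.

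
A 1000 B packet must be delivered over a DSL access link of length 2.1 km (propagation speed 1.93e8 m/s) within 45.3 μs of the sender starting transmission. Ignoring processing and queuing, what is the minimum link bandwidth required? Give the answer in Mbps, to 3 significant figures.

L = 8000 bits.
Propagation delay = 2100 / 193000000 = 10.8808 μs.
Transmission budget = 45.3 − 10.8808 = 34.4192 μs.
R ≥ L / t_tx = 8000 bits / 3.44192e-05 s = 232 Mbps.

232 Mbps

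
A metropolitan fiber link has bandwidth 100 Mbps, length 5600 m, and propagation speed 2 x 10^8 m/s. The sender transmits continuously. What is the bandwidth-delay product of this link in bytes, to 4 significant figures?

Propagation delay = 5600 / 200000000 = 2.8e-05 s.
BDP = R × t_prop = 100000000 × 2.8e-05 = 2800 bits.
In bytes: 2800/8 = 350.0 bytes.

350.0 bytes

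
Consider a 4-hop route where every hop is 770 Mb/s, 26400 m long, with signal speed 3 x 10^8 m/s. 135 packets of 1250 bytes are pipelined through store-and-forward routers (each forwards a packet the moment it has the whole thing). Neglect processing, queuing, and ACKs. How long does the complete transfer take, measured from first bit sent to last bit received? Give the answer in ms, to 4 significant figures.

2.144 ms

Per-hop transmission t_tx = L/R = 10000/770000000 = 0.012987 ms.
Per-hop propagation t_prop = 26400/300000000 = 0.088 ms.
Pipeline fill: first packet needs 4·t_tx to clear all hops; remaining 134 packets each add one t_tx.
Total = (4+135-1)·t_tx + 4·t_prop = 138·0.012987 + 4·0.088 = 2.144 ms.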